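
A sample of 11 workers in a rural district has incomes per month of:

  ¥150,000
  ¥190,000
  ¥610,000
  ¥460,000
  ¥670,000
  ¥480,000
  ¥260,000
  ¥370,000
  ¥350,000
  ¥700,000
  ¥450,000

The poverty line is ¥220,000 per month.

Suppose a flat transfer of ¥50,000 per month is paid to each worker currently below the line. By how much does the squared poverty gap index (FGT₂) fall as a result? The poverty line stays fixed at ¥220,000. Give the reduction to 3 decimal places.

0.010

Before: below the line — ¥150,000, ¥190,000; squared poverty gap index (FGT₂) = 0.01089.
After the ¥50,000 transfer: below the line — ¥200,000; squared poverty gap index (FGT₂) = 0.00075.
Reduction = 0.01089 − 0.00075 = 0.010.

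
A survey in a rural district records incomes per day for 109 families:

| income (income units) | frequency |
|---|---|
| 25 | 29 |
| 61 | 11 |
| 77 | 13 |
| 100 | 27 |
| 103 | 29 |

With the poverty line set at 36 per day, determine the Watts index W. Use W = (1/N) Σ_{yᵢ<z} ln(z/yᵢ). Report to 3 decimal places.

Below z: 29×25 (q = 29 of N = 109).
Log shortfalls: ln(36/25) = 0.3646 (×29).
W = 10.574650 / 109 = 0.097.

0.097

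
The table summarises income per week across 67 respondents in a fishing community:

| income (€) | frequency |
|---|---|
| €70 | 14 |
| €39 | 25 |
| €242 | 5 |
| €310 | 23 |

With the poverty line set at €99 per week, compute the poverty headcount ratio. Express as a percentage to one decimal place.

39 of the 67 respondents have income below €99.
H = 39/67 = 58.2%.

58.2%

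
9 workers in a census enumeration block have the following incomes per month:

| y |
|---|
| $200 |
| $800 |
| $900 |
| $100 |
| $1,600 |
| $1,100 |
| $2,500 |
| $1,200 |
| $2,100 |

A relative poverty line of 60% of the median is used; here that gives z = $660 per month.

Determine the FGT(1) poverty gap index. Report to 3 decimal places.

0.172

Poor units: $100, $200 (q = 2 of N = 9).
Shortfall ratios: (660−100)/660 = 0.8485; (660−200)/660 = 0.6970.
Sum of shortfalls = 1.545455; P₁ averages over all N: 1.545455 / 9 = 0.172.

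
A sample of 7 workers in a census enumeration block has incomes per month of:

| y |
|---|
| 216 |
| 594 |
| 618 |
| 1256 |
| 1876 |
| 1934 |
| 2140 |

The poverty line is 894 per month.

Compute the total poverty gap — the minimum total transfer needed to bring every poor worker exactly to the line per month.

Poor units: 216, 594, 618 (q = 3 of N = 7).
Individual gaps: 894−216 = 678; 894−594 = 300; 894−618 = 276.
Aggregate gap = 1254.

1254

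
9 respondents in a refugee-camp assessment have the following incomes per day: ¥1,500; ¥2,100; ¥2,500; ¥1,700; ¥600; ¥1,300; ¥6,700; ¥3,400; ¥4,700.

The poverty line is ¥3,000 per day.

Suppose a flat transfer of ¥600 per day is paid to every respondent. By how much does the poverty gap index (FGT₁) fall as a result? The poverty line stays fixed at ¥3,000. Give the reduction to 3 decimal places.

Before: below the line — ¥600, ¥1,300, ¥1,500, ¥1,700, ¥2,100, ¥2,500; poverty gap index (FGT₁) = 0.30741.
After the ¥600 transfer: below the line — ¥1,200, ¥1,900, ¥2,100, ¥2,300, ¥2,700; poverty gap index (FGT₁) = 0.17778.
Reduction = 0.30741 − 0.17778 = 0.130.

0.130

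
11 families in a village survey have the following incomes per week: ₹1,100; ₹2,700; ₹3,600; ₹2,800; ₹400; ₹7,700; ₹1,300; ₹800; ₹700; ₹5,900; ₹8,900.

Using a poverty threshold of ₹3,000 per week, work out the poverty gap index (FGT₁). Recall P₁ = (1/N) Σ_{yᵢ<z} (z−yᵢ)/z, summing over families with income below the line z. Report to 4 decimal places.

0.3394

Incomes under z: ₹400, ₹700, ₹800, ₹1,100, ₹1,300, ₹2,700, ₹2,800 (q = 7 of N = 11).
Normalized shortfalls: (3000−400)/3000 = 0.8667; (3000−700)/3000 = 0.7667; (3000−800)/3000 = 0.7333; (3000−1100)/3000 = 0.6333; (3000−1300)/3000 = 0.5667; (3000−2700)/3000 = 0.1000; (3000−2800)/3000 = 0.0667.
Sum of shortfalls = 3.733333; P₁ averages over all N: 3.733333 / 11 = 0.3394.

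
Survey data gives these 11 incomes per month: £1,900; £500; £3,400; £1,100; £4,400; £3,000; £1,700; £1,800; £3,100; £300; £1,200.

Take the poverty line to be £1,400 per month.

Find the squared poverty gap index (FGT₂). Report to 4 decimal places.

Incomes under z: £300, £500, £1,100, £1,200 (q = 4 of N = 11).
Gap ratios (z−y)/z: (1400−300)/1400 = 0.7857; (1400−500)/1400 = 0.6429; (1400−1100)/1400 = 0.2143; (1400−1200)/1400 = 0.1429.
Squared: 0.6173; 0.4133; 0.0459; 0.0204.
Sum = 1.096939; P₂ = 1.096939 / 11 = 0.0997.

0.0997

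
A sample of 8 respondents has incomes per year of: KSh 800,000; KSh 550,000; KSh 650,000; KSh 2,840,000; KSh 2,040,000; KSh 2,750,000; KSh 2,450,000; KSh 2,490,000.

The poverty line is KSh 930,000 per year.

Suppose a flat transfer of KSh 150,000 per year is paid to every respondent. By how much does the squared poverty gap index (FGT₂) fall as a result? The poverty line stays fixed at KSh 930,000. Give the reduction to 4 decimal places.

0.0246

Before: below the line — KSh 550,000, KSh 650,000, KSh 800,000; squared poverty gap index (FGT₂) = 0.034643.
After the KSh 150,000 transfer: below the line — KSh 700,000, KSh 800,000; squared poverty gap index (FGT₂) = 0.010088.
Reduction = 0.034643 − 0.010088 = 0.0246.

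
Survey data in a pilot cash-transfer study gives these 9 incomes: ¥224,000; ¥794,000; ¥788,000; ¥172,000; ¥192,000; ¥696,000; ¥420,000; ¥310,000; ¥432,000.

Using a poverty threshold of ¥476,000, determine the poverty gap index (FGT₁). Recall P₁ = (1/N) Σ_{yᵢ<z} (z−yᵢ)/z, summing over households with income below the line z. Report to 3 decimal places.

Below z: ¥172,000, ¥192,000, ¥224,000, ¥310,000, ¥420,000, ¥432,000 (q = 6 of N = 9).
Gap ratios (z−y)/z: (476000−172000)/476000 = 0.6387; (476000−192000)/476000 = 0.5966; (476000−224000)/476000 = 0.5294; (476000−310000)/476000 = 0.3487; (476000−420000)/476000 = 0.1176; (476000−432000)/476000 = 0.0924.
Σ = 2.323529. Dividing by the full population N = 9 gives P₁ = 0.258.

0.258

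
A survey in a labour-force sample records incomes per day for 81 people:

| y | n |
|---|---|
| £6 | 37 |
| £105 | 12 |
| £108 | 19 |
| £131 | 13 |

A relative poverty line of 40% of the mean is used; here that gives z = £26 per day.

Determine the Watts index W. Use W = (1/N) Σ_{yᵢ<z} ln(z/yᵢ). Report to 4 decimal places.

Incomes under z: 37×£6 (q = 37 of N = 81).
Log gaps: ln(26/6) = 1.4663 (×37).
W = 54.254472 / 81 = 0.6698.

0.6698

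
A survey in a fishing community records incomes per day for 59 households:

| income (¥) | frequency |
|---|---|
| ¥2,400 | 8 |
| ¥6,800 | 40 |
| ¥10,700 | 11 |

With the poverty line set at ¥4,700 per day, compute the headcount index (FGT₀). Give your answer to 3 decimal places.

8 of the 59 households have income below ¥4,700.
H = 8/59 = 0.136.

0.136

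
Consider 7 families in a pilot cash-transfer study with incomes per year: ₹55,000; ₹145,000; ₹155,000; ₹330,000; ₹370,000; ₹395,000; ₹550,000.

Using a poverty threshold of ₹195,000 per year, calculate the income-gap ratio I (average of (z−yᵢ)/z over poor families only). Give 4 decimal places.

0.3932

Below z: ₹55,000, ₹145,000, ₹155,000 (q = 3 of N = 7).
Relative gaps: 0.7179, 0.2564, 0.2051; sum = 1.179487.
The income-gap ratio divides by q (the poor only): 1.179487 / 3 = 0.3932.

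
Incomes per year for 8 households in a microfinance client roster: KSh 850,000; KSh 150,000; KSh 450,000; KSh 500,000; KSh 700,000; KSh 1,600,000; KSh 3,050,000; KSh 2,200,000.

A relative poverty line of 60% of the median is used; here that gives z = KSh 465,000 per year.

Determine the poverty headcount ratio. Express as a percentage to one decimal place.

25.0%

2 of the 8 households have income below KSh 465,000.
H = 2/8 = 25.0%.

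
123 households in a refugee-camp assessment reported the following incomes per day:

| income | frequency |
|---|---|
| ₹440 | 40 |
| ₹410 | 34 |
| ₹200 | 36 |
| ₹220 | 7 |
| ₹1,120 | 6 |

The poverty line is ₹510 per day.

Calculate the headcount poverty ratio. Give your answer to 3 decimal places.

117 of the 123 households have income below ₹510.
H = 117/123 = 0.951.

0.951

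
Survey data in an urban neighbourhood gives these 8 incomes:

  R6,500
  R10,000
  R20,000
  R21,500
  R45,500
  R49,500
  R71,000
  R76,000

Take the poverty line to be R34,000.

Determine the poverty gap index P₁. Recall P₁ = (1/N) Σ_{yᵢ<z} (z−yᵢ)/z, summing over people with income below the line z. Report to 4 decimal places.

0.2868

Incomes under z: R6,500, R10,000, R20,000, R21,500 (q = 4 of N = 8).
Normalized shortfalls: (34000−6500)/34000 = 0.8088; (34000−10000)/34000 = 0.7059; (34000−20000)/34000 = 0.4118; (34000−21500)/34000 = 0.3676.
Σ = 2.294118. Dividing by the full population N = 8 gives P₁ = 0.2868.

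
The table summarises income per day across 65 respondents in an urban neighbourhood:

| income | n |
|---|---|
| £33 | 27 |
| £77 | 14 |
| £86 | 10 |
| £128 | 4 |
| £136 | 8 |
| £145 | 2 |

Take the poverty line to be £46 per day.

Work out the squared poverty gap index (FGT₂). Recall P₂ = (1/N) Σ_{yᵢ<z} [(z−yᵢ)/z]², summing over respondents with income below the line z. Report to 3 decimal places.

0.033

Incomes under z: 27×£33 (q = 27 of N = 65).
Normalized shortfalls: (46−33)/46 = 0.2826 (×27).
Squared: 0.0799 (×27).
Sum = 2.156427; P₂ = 2.156427 / 65 = 0.033.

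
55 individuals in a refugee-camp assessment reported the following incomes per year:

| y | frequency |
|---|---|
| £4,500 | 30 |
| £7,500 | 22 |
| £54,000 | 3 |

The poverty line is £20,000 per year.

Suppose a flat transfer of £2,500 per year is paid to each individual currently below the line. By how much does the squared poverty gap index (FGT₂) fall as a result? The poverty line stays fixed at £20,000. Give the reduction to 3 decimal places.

0.153

Before: below the line — 30×£4,500, 22×£7,500; squared poverty gap index (FGT₂) = 0.48386.
After the £2,500 transfer: below the line — 30×£7,000, 22×£10,000; squared poverty gap index (FGT₂) = 0.33045.
Reduction = 0.48386 − 0.33045 = 0.153.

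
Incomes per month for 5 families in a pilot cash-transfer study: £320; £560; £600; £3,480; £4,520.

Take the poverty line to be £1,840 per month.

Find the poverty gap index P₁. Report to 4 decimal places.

0.4391

Below the line: £320, £560, £600 (q = 3 of N = 5).
Shortfall ratios: (1840−320)/1840 = 0.8261; (1840−560)/1840 = 0.6957; (1840−600)/1840 = 0.6739.
Σ = 2.195652. Dividing by the full population N = 5 gives P₁ = 0.4391.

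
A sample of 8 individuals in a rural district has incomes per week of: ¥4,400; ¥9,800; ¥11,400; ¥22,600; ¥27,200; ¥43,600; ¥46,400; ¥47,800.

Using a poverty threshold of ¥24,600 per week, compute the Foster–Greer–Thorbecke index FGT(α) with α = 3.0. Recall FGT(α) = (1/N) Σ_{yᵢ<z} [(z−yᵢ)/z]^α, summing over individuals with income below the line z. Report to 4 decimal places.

0.1158

Poor units: ¥4,400, ¥9,800, ¥11,400, ¥22,600 (q = 4 of N = 8).
Shortfall ratios: (24600−4400)/24600 = 0.8211; (24600−9800)/24600 = 0.6016; (24600−11400)/24600 = 0.5366; (24600−22600)/24600 = 0.0813.
Raised to α = 3.0: 0.55367; 0.21776; 0.15450; 0.00054.
Sum = 0.926461; FGT(3.0) = 0.926461 / 8 = 0.1158.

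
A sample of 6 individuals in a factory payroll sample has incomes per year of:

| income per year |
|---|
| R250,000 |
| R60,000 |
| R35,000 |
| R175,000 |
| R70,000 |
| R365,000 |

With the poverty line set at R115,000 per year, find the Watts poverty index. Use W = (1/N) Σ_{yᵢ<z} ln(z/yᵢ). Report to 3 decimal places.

Below the line: R35,000, R60,000, R70,000 (q = 3 of N = 6).
Log gaps: ln(115000/35000) = 1.1896; ln(115000/60000) = 0.6506; ln(115000/70000) = 0.4964.
W = 2.336609 / 6 = 0.389.

0.389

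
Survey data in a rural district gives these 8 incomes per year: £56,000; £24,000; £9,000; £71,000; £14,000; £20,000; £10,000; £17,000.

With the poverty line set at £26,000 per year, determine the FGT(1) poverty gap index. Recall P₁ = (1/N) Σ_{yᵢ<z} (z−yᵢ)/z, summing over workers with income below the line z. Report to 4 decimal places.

Below z: £9,000, £10,000, £14,000, £17,000, £20,000, £24,000 (q = 6 of N = 8).
Gap ratios (z−y)/z: (26000−9000)/26000 = 0.6538; (26000−10000)/26000 = 0.6154; (26000−14000)/26000 = 0.4615; (26000−17000)/26000 = 0.3462; (26000−20000)/26000 = 0.2308; (26000−24000)/26000 = 0.0769.
Sum of shortfalls = 2.384615; P₁ averages over all N: 2.384615 / 8 = 0.2981.

0.2981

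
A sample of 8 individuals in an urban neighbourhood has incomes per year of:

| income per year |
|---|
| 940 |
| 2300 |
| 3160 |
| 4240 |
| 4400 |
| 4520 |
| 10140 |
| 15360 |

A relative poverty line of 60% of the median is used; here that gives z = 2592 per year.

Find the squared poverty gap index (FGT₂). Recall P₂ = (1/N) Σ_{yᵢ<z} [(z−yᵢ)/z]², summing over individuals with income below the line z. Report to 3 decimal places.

0.052

Incomes under z: 940, 2300 (q = 2 of N = 8).
Gap ratios (z−y)/z: (2592−940)/2592 = 0.6373; (2592−2300)/2592 = 0.1127.
Squared: 0.4062; 0.0127.
Sum = 0.418901; P₂ = 0.418901 / 8 = 0.052.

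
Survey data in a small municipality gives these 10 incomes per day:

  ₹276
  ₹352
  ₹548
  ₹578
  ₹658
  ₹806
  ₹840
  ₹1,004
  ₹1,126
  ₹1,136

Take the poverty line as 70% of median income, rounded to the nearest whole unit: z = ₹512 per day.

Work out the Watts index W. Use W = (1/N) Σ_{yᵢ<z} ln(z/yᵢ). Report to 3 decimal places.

Poor units: ₹276, ₹352 (q = 2 of N = 10).
ln(z/y) terms: ln(512/276) = 0.6179; ln(512/352) = 0.3747.
W = 0.992617 / 10 = 0.099.

0.099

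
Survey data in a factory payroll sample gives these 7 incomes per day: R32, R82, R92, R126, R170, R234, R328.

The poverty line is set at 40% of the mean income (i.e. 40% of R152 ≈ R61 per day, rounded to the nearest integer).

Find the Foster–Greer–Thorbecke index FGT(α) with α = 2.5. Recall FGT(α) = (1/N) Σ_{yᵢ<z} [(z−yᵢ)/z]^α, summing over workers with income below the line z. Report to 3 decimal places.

0.022

Poor units: R32 (q = 1 of N = 7).
Relative gaps: (61−32)/61 = 0.4754.
Raised to α = 2.5: 0.15584.
Sum = 0.155837; FGT(2.5) = 0.155837 / 7 = 0.022.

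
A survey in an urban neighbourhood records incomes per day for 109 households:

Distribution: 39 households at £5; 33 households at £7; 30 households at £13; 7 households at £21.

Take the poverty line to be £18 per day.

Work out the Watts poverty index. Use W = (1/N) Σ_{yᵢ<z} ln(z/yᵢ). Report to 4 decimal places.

Below z: 39×£5, 33×£7, 30×£13 (q = 102 of N = 109).
Log gaps: ln(18/5) = 1.2809 (×39); ln(18/7) = 0.9445 (×33); ln(18/13) = 0.3254 (×30).
W = 90.886325 / 109 = 0.8338.

0.8338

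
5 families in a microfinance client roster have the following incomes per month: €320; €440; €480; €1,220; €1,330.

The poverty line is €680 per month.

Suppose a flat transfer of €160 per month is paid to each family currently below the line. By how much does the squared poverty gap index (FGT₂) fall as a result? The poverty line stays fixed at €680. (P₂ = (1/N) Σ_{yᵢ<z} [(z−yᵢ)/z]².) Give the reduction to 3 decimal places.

0.078

Before: below the line — €320, €440, €480; squared poverty gap index (FGT₂) = 0.09827.
After the €160 transfer: below the line — €480, €600, €640; squared poverty gap index (FGT₂) = 0.02076.
Reduction = 0.09827 − 0.02076 = 0.078.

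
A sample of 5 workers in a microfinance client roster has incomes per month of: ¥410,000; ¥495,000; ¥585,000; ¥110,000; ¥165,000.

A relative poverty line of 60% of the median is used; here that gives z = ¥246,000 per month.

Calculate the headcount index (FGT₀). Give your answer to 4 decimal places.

0.4000

2 of the 5 workers have income below ¥246,000.
H = 2/5 = 0.4000.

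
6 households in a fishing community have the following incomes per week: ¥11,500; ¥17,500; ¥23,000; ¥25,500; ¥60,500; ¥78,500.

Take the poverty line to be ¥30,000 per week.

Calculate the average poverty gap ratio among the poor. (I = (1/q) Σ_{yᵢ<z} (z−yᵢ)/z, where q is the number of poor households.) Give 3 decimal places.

0.354

Incomes under z: ¥11,500, ¥17,500, ¥23,000, ¥25,500 (q = 4 of N = 6).
Relative gaps: 0.6167, 0.4167, 0.2333, 0.1500; sum = 1.416667.
The income-gap ratio divides by q (the poor only): 1.416667 / 4 = 0.354.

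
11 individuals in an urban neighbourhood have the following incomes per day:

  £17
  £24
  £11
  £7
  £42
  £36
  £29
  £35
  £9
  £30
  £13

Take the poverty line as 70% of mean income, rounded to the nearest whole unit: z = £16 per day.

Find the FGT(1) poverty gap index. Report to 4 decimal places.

Below the line: £7, £9, £11, £13 (q = 4 of N = 11).
Shortfall ratios: (16−7)/16 = 0.5625; (16−9)/16 = 0.4375; (16−11)/16 = 0.3125; (16−13)/16 = 0.1875.
Sum of shortfalls = 1.500000; P₁ averages over all N: 1.500000 / 11 = 0.1364.

0.1364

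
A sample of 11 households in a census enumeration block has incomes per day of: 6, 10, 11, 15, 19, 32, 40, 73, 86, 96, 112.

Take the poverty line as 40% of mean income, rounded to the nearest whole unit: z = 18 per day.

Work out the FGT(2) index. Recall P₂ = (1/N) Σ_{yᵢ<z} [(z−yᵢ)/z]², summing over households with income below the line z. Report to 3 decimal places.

Poor units: 6, 10, 11, 15 (q = 4 of N = 11).
Shortfall ratios: (18−6)/18 = 0.6667; (18−10)/18 = 0.4444; (18−11)/18 = 0.3889; (18−15)/18 = 0.1667.
Squared: 0.4444; 0.1975; 0.1512; 0.0278.
Sum = 0.820988; P₂ = 0.820988 / 11 = 0.075.

0.075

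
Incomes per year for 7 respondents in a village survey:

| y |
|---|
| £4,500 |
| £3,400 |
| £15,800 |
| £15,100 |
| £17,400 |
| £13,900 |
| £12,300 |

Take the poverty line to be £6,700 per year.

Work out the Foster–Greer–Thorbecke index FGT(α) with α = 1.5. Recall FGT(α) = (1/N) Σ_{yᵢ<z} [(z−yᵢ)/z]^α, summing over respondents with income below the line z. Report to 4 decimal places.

0.0763

Incomes under z: £3,400, £4,500 (q = 2 of N = 7).
Normalized shortfalls: (6700−3400)/6700 = 0.4925; (6700−4500)/6700 = 0.3284.
Raised to α = 1.5: 0.34567; 0.18816.
Sum = 0.533825; FGT(1.5) = 0.533825 / 7 = 0.0763.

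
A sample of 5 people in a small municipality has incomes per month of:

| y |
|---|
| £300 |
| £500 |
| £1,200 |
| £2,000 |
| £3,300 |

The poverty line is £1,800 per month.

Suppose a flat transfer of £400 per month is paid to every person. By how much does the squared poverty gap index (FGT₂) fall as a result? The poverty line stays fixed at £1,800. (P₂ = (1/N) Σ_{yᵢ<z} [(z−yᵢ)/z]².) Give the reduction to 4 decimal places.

Before: below the line — £300, £500, £1,200; squared poverty gap index (FGT₂) = 0.265432.
After the £400 transfer: below the line — £700, £900, £1,600; squared poverty gap index (FGT₂) = 0.127160.
Reduction = 0.265432 − 0.127160 = 0.1383.

0.1383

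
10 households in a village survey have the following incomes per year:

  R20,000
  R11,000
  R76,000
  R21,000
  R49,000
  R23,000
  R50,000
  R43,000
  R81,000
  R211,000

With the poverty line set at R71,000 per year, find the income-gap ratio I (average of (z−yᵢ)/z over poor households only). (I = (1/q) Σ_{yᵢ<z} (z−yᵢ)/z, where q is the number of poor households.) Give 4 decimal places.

0.5634

Poor units: R11,000, R20,000, R21,000, R23,000, R43,000, R49,000, R50,000 (q = 7 of N = 10).
Relative gaps: 0.8451, 0.7183, 0.7042, 0.6761, 0.3944, 0.3099, 0.2958; sum = 3.943662.
I averages over the q = 7 poor units only: 3.943662 / 7 = 0.5634.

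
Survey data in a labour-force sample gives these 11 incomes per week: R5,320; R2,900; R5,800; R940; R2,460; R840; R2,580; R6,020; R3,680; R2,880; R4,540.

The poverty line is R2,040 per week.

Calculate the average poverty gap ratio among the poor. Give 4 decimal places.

Poor units: R840, R940 (q = 2 of N = 11).
Relative gaps: 0.5882, 0.5392; sum = 1.127451.
The income-gap ratio divides by q (the poor only): 1.127451 / 2 = 0.5637.

0.5637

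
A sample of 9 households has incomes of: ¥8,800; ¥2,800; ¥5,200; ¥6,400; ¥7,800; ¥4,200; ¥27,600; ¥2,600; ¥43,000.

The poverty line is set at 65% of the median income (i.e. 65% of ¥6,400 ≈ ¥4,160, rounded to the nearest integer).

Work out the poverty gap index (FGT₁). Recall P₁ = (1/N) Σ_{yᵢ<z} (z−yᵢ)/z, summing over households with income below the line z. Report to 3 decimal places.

Below z: ¥2,600, ¥2,800 (q = 2 of N = 9).
Relative gaps: (4160−2600)/4160 = 0.3750; (4160−2800)/4160 = 0.3269.
Sum of shortfalls = 0.701923; P₁ averages over all N: 0.701923 / 9 = 0.078.

0.078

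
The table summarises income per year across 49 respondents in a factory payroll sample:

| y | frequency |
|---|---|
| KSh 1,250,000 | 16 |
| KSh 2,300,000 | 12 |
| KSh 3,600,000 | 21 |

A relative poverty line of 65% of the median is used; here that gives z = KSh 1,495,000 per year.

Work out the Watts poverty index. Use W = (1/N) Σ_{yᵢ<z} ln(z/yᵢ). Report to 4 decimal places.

Poor units: 16×KSh 1,250,000 (q = 16 of N = 49).
Log shortfalls: ln(1495000/1250000) = 0.1790 (×16).
W = 2.863722 / 49 = 0.0584.

0.0584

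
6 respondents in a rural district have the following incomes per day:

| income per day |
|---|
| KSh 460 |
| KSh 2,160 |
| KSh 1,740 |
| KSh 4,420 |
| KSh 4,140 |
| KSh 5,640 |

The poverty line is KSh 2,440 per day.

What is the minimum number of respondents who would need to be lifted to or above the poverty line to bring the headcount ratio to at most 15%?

3 of the 6 respondents are poor, so H = 3/6 = 0.500.
A headcount ratio of at most 15% allows at most ⌊0.15 × 6⌋ = 0 poor respondents.
So at least 3 − 0 = 3 must be lifted.

3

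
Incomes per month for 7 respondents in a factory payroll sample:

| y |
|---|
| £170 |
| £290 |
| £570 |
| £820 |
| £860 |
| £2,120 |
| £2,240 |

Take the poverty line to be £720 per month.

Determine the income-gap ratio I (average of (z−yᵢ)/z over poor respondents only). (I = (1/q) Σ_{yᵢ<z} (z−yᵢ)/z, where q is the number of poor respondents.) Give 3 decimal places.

0.523

Poor units: £170, £290, £570 (q = 3 of N = 7).
Relative gaps: 0.7639, 0.5972, 0.2083; sum = 1.569444.
The income-gap ratio divides by q (the poor only): 1.569444 / 3 = 0.523.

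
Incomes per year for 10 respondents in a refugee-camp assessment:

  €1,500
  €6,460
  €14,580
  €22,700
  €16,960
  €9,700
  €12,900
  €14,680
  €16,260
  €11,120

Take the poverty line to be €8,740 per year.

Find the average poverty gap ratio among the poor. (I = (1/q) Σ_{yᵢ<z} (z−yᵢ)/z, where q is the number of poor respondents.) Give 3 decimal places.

0.545

Below the line: €1,500, €6,460 (q = 2 of N = 10).
Shortfall ratios (z−y)/z: 0.8284, 0.2609; sum = 1.089245.
The income-gap ratio divides by q (the poor only): 1.089245 / 2 = 0.545.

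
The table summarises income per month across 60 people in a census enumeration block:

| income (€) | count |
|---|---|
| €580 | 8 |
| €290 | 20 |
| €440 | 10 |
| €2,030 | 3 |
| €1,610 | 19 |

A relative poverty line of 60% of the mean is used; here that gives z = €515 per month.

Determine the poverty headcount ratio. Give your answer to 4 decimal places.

0.5000

30 of the 60 people have income below €515.
H = 30/60 = 0.5000.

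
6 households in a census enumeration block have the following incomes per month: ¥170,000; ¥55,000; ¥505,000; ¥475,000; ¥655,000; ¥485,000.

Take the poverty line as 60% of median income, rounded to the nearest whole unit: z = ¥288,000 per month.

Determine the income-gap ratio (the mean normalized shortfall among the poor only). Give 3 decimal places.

0.609

Below z: ¥55,000, ¥170,000 (q = 2 of N = 6).
Shortfall ratios (z−y)/z: 0.8090, 0.4097; sum = 1.218750.
I averages over the q = 2 poor units only: 1.218750 / 2 = 0.609.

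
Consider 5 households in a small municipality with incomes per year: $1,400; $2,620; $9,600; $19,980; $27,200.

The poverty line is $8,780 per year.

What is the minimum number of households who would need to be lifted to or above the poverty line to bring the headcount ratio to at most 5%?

2

2 of the 5 households are poor, so H = 2/5 = 0.400.
A headcount ratio of at most 5% allows at most ⌊0.05 × 5⌋ = 0 poor households.
So at least 2 − 0 = 2 must be lifted.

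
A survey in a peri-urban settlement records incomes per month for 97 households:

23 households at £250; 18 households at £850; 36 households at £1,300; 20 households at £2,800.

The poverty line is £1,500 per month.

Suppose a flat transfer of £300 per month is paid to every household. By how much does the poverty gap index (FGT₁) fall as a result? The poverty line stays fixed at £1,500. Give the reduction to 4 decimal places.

0.1340

Before: below the line — 23×£250, 18×£850, 36×£1,300; poverty gap index (FGT₁) = 0.327491.
After the £300 transfer: below the line — 23×£550, 18×£1,150; poverty gap index (FGT₁) = 0.193471.
Reduction = 0.327491 − 0.193471 = 0.1340.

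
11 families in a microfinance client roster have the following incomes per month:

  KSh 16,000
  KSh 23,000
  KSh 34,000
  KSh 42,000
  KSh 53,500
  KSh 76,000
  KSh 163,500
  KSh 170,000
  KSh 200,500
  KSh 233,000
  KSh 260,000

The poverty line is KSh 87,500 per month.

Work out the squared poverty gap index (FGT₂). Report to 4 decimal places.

Below z: KSh 16,000, KSh 23,000, KSh 34,000, KSh 42,000, KSh 53,500, KSh 76,000 (q = 6 of N = 11).
Gap ratios (z−y)/z: (87500−16000)/87500 = 0.8171; (87500−23000)/87500 = 0.7371; (87500−34000)/87500 = 0.6114; (87500−42000)/87500 = 0.5200; (87500−53500)/87500 = 0.3886; (87500−76000)/87500 = 0.1314.
Squared: 0.6677; 0.5434; 0.3738; 0.2704; 0.1510; 0.0173.
Sum = 2.023608; P₂ = 2.023608 / 11 = 0.1840.

0.1840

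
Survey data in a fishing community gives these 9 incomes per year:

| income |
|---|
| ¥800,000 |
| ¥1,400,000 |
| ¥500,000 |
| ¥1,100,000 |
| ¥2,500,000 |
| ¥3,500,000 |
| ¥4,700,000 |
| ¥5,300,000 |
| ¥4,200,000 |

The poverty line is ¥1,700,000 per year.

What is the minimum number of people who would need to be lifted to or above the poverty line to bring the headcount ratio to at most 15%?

3

Currently q = 4 of N = 9 are below the line (H = 0.444).
A headcount ratio of at most 15% allows at most ⌊0.15 × 9⌋ = 1 poor people.
So at least 4 − 1 = 3 must be lifted.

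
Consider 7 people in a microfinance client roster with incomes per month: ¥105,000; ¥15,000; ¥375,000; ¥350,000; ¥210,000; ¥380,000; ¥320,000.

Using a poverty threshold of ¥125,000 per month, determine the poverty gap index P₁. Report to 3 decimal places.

Incomes under z: ¥15,000, ¥105,000 (q = 2 of N = 7).
Gap ratios (z−y)/z: (125000−15000)/125000 = 0.8800; (125000−105000)/125000 = 0.1600.
Sum of shortfalls = 1.040000; P₁ averages over all N: 1.040000 / 7 = 0.149.

0.149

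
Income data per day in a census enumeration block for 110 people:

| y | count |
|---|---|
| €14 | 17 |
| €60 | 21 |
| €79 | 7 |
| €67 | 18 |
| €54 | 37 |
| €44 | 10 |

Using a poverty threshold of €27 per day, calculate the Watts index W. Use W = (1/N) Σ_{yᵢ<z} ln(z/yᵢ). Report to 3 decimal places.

0.102

Below z: 17×€14 (q = 17 of N = 110).
ln(z/y) terms: ln(27/14) = 0.6568 (×17).
W = 11.165252 / 110 = 0.102.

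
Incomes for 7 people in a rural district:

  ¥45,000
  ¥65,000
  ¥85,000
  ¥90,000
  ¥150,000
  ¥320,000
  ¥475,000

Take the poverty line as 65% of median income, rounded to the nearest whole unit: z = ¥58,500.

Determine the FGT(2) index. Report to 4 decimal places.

0.0076

Below the line: ¥45,000 (q = 1 of N = 7).
Normalized shortfalls: (58500−45000)/58500 = 0.2308.
Squared: 0.0533.
Sum = 0.053254; P₂ = 0.053254 / 7 = 0.0076.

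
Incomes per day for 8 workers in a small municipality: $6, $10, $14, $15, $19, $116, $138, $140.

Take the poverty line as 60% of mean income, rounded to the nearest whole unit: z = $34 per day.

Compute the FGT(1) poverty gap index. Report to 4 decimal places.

Below the line: $6, $10, $14, $15, $19 (q = 5 of N = 8).
Shortfall ratios: (34−6)/34 = 0.8235; (34−10)/34 = 0.7059; (34−14)/34 = 0.5882; (34−15)/34 = 0.5588; (34−19)/34 = 0.4412.
Σ = 3.117647. Dividing by the full population N = 8 gives P₁ = 0.3897.

0.3897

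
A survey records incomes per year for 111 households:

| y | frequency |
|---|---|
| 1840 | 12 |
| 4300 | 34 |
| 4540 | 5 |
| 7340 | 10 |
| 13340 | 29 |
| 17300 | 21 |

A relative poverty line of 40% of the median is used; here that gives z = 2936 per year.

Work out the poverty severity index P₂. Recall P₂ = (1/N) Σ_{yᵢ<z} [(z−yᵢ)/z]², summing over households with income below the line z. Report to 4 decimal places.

Below z: 12×1840 (q = 12 of N = 111).
Normalized shortfalls: (2936−1840)/2936 = 0.3733 (×12).
Squared: 0.1394 (×12).
Sum = 1.672208; P₂ = 1.672208 / 111 = 0.0151.

0.0151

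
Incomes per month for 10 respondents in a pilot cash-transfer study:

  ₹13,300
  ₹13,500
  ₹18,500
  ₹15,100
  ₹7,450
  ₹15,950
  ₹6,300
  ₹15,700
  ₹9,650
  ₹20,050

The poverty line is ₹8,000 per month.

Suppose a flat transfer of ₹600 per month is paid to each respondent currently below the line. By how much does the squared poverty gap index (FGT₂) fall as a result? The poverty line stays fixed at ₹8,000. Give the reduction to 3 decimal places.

Before: below the line — ₹6,300, ₹7,450; squared poverty gap index (FGT₂) = 0.00499.
After the ₹600 transfer: below the line — ₹6,900; squared poverty gap index (FGT₂) = 0.00189.
Reduction = 0.00499 − 0.00189 = 0.003.

0.003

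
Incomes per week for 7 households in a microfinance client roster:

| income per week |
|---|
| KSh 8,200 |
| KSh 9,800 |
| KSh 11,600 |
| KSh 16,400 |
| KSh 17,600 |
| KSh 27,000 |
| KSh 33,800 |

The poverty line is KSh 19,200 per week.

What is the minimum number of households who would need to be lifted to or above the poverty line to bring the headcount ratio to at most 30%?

5 of the 7 households are poor, so H = 5/7 = 0.714.
A headcount ratio of at most 30% allows at most ⌊0.30 × 7⌋ = 2 poor households.
So at least 5 − 2 = 3 must be lifted.

3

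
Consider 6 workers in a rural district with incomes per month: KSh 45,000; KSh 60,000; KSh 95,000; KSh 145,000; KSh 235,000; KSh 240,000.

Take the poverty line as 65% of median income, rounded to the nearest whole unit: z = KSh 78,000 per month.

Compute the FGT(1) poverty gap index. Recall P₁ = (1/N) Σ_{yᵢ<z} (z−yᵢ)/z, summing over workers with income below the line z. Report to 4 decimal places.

Below the line: KSh 45,000, KSh 60,000 (q = 2 of N = 6).
Normalized shortfalls: (78000−45000)/78000 = 0.4231; (78000−60000)/78000 = 0.2308.
Σ = 0.653846. Dividing by the full population N = 6 gives P₁ = 0.1090.

0.1090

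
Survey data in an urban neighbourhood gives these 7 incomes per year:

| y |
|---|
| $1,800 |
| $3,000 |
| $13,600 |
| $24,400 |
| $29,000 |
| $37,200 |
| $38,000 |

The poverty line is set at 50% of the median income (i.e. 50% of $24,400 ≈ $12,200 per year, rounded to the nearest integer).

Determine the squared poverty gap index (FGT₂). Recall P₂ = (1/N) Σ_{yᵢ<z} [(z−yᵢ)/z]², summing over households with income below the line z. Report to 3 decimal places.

Incomes under z: $1,800, $3,000 (q = 2 of N = 7).
Relative gaps: (12200−1800)/12200 = 0.8525; (12200−3000)/12200 = 0.7541.
Squared: 0.7267; 0.5687.
Sum = 1.295351; P₂ = 1.295351 / 7 = 0.185.

0.185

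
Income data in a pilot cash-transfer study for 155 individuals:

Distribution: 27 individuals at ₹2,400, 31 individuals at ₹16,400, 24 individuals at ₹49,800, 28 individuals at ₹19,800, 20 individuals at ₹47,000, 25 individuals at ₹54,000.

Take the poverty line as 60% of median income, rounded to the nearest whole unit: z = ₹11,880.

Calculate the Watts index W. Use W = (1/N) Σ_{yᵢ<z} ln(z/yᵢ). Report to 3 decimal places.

0.279

Incomes under z: 27×₹2,400 (q = 27 of N = 155).
Log gaps: ln(11880/2400) = 1.5994 (×27).
W = 43.183465 / 155 = 0.279.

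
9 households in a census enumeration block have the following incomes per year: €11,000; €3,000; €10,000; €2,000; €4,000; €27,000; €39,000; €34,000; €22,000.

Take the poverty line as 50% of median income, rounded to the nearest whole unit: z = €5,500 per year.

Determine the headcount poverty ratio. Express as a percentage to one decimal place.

3 of the 9 households have income below €5,500.
H = 3/9 = 33.3%.

33.3%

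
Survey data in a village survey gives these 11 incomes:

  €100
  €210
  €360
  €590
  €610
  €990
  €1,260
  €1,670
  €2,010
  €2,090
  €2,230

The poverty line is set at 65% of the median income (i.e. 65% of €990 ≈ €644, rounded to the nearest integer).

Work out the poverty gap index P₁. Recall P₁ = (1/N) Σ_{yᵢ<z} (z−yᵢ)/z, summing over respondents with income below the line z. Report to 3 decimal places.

Poor units: €100, €210, €360, €590, €610 (q = 5 of N = 11).
Shortfall ratios: (644−100)/644 = 0.8447; (644−210)/644 = 0.6739; (644−360)/644 = 0.4410; (644−590)/644 = 0.0839; (644−610)/644 = 0.0528.
Sum of shortfalls = 2.096273; P₁ averages over all N: 2.096273 / 11 = 0.191.

0.191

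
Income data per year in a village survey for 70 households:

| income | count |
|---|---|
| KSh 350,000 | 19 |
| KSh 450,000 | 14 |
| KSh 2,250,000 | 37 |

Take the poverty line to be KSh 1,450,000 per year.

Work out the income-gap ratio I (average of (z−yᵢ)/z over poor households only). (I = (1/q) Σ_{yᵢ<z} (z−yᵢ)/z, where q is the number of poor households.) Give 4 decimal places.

0.7294

Below the line: 19×KSh 350,000, 14×KSh 450,000 (q = 33 of N = 70).
Relative gaps: 0.7586 (×19), 0.6897 (×14); sum = 24.068966.
The income-gap ratio divides by q (the poor only): 24.068966 / 33 = 0.7294.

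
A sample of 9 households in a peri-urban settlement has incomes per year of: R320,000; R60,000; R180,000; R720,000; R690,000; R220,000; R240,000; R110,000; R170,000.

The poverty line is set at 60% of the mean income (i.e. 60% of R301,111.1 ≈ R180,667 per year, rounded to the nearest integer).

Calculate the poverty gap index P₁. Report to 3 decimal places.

Below the line: R60,000, R110,000, R170,000, R180,000 (q = 4 of N = 9).
Gap ratios (z−y)/z: (180667−60000)/180667 = 0.6679; (180667−110000)/180667 = 0.3911; (180667−170000)/180667 = 0.0590; (180667−180000)/180667 = 0.0037.
Sum of shortfalls = 1.121777; P₁ averages over all N: 1.121777 / 9 = 0.125.

0.125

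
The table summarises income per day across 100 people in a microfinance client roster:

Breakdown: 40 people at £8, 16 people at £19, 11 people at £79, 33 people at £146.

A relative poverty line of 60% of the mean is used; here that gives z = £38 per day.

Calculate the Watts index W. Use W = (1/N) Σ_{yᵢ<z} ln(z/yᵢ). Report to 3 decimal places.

Poor units: 40×£8, 16×£19 (q = 56 of N = 100).
Log shortfalls: ln(38/8) = 1.5581 (×40); ln(38/19) = 0.6931 (×16).
W = 73.416140 / 100 = 0.734.

0.734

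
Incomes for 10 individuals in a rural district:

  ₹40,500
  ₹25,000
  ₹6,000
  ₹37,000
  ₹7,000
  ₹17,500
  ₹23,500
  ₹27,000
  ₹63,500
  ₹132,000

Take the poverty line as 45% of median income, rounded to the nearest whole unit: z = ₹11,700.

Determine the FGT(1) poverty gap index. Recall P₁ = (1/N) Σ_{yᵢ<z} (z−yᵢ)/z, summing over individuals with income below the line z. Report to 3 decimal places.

0.089

Poor units: ₹6,000, ₹7,000 (q = 2 of N = 10).
Gap ratios (z−y)/z: (11700−6000)/11700 = 0.4872; (11700−7000)/11700 = 0.4017.
Σ = 0.888889. Dividing by the full population N = 10 gives P₁ = 0.089.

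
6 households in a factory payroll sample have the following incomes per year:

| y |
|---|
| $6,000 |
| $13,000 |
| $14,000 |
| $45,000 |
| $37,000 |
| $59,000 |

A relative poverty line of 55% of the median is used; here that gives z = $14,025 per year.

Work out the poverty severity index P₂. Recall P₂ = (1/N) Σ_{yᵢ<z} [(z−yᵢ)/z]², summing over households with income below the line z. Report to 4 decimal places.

0.0555

Below the line: $6,000, $13,000, $14,000 (q = 3 of N = 6).
Normalized shortfalls: (14025−6000)/14025 = 0.5722; (14025−13000)/14025 = 0.0731; (14025−14000)/14025 = 0.0018.
Squared: 0.3274; 0.0053; 0.0000.
Sum = 0.332749; P₂ = 0.332749 / 6 = 0.0555.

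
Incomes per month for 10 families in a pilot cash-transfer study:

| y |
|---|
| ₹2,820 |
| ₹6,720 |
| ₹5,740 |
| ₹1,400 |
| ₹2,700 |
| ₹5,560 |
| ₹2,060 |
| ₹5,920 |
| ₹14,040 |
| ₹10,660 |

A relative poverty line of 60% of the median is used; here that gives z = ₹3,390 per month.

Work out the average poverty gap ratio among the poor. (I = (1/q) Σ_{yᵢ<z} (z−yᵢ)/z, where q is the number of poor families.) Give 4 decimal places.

0.3378

Below z: ₹1,400, ₹2,060, ₹2,700, ₹2,820 (q = 4 of N = 10).
Shortfall ratios (z−y)/z: 0.5870, 0.3923, 0.2035, 0.1681; sum = 1.351032.
I averages over the q = 4 poor units only: 1.351032 / 4 = 0.3378.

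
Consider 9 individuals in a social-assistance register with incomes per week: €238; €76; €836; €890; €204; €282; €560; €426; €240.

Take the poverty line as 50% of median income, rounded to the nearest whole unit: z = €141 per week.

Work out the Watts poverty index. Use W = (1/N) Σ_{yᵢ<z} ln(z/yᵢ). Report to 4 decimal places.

0.0687

Below z: €76 (q = 1 of N = 9).
Log gaps: ln(141/76) = 0.6180.
W = 0.618027 / 9 = 0.0687.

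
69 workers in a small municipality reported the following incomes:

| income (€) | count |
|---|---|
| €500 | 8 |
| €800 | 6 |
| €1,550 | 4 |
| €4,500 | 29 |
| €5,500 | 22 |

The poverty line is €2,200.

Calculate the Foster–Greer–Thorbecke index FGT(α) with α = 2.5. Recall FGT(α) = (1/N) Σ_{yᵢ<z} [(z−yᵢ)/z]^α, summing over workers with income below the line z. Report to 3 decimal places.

Below the line: 8×€500, 6×€800, 4×€1,550 (q = 18 of N = 69).
Relative gaps: (2200−500)/2200 = 0.7727 (×8); (2200−800)/2200 = 0.6364 (×6); (2200−1550)/2200 = 0.2955 (×4).
Raised to α = 2.5: 0.52489 (×8); 0.32305 (×6); 0.04745 (×4).
Sum = 6.327161; FGT(2.5) = 6.327161 / 69 = 0.092.

0.092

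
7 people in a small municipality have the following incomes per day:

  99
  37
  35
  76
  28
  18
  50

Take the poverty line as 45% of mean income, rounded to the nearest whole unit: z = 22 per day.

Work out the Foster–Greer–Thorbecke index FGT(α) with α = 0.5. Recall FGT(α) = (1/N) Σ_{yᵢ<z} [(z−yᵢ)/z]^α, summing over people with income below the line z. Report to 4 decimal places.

Below the line: 18 (q = 1 of N = 7).
Normalized shortfalls: (22−18)/22 = 0.1818.
Raised to α = 0.5: 0.42640.
Sum = 0.426401; FGT(0.5) = 0.426401 / 7 = 0.0609.

0.0609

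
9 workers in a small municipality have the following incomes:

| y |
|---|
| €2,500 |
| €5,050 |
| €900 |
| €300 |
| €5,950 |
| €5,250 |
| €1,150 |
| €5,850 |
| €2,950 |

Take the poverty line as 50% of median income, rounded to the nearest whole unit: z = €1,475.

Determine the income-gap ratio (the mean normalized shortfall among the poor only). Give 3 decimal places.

Below z: €300, €900, €1,150 (q = 3 of N = 9).
Shortfall ratios (z−y)/z: 0.7966, 0.3898, 0.2203; sum = 1.406780.
I averages over the q = 3 poor units only: 1.406780 / 3 = 0.469.

0.469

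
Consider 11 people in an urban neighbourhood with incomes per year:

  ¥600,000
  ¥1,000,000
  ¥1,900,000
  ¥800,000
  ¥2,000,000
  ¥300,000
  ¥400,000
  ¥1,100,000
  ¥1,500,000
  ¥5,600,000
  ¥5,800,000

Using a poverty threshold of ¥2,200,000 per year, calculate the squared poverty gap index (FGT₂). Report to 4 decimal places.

0.2750

Below the line: ¥300,000, ¥400,000, ¥600,000, ¥800,000, ¥1,000,000, ¥1,100,000, ¥1,500,000, ¥1,900,000, ¥2,000,000 (q = 9 of N = 11).
Relative gaps: (2200000−300000)/2200000 = 0.8636; (2200000−400000)/2200000 = 0.8182; (2200000−600000)/2200000 = 0.7273; (2200000−800000)/2200000 = 0.6364; (2200000−1000000)/2200000 = 0.5455; (2200000−1100000)/2200000 = 0.5000; (2200000−1500000)/2200000 = 0.3182; (2200000−1900000)/2200000 = 0.1364; (2200000−2000000)/2200000 = 0.0909.
Squared: 0.7459; 0.6694; 0.5289; 0.4050; 0.2975; 0.2500; 0.1012; 0.0186; 0.0083.
Sum = 3.024793; P₂ = 3.024793 / 11 = 0.2750.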